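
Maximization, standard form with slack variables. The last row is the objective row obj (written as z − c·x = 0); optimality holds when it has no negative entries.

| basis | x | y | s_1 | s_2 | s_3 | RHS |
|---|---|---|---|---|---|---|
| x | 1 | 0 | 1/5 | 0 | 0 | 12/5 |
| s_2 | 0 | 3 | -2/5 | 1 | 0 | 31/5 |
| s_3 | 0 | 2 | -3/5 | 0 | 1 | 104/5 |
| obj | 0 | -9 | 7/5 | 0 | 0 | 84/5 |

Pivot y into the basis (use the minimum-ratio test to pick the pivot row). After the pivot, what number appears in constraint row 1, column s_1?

Ratio test on column y — row 1: entry 0 ≤ 0; row 2: (31/5)/3 = 31/15; row 3: (104/5)/2 = 52/5. Minimum is 31/15 at row 2 (s_2 leaves); pivot element 3.
Divide row 2 by 3; eliminate column y from the other rows.
Row 1 update in column s_1: 1/5 − 0·(-2/15) = 1/5.

1/5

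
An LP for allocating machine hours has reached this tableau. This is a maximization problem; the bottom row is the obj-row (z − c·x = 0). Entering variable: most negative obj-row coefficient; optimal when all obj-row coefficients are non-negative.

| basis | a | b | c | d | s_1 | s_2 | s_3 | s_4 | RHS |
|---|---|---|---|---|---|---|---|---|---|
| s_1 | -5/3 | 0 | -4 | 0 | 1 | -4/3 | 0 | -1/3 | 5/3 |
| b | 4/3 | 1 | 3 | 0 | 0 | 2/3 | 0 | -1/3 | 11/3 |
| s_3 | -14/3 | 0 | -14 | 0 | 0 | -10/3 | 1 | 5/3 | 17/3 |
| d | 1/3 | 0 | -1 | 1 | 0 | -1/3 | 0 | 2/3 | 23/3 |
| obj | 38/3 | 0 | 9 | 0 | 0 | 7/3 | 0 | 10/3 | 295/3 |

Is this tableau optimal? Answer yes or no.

yes

Every obj-row coefficient is ≥ 0, so the tableau is optimal.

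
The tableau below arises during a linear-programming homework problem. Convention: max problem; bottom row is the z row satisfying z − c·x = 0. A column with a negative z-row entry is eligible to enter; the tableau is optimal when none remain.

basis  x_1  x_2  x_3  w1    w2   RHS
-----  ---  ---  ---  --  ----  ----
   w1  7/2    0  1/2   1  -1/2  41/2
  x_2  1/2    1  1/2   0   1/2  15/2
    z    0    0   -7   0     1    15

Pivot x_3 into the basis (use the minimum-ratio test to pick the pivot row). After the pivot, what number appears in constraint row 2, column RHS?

15

Ratio test on column x_3 — row 1: (41/2)/(1/2) = 41; row 2: (15/2)/(1/2) = 15. Minimum is 15 at row 2 (x_2 leaves); pivot element 1/2.
Divide row 2 by 1/2; eliminate column x_3 from the other rows.
In the new row 2, the RHS entry is the old entry divided by the pivot: (15/2)/(1/2) = 15.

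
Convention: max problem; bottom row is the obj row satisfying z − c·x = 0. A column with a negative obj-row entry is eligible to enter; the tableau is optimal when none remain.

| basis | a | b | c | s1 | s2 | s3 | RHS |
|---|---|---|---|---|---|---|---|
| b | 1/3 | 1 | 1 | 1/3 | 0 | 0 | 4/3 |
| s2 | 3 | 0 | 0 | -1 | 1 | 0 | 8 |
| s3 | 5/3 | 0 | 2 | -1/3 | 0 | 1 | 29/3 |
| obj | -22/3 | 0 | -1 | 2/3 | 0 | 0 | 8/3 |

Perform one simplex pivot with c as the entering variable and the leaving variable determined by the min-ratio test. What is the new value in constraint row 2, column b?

0

Ratio test on column c — row 1: (4/3)/1 = 4/3; row 2: entry 0 ≤ 0; row 3: (29/3)/2 = 29/6. Minimum is 4/3 at row 1 (b leaves); pivot element 1.
Divide row 1 by 1; eliminate column c from the other rows.
Row 2 update in column b: 0 − 0·1 = 0.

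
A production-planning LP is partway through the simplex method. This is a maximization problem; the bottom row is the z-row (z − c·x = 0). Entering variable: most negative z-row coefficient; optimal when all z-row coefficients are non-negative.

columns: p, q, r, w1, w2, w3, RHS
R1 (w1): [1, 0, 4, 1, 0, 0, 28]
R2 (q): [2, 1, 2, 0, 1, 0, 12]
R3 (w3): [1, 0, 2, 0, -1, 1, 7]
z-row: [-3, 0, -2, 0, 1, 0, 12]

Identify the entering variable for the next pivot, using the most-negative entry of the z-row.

Negative z-row entries: p: -3, r: -2.
The most negative is -3 in column p, so p enters.

p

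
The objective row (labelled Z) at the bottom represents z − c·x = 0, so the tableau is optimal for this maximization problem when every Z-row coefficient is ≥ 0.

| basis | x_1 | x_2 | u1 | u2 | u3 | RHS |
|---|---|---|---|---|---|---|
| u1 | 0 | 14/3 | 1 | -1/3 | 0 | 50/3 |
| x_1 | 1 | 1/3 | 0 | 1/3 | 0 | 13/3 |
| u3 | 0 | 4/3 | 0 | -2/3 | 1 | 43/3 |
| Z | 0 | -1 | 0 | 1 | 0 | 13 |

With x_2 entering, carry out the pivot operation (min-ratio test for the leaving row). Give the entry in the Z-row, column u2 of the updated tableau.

13/14

Ratio test on column x_2 — row 1: (50/3)/(14/3) = 25/7; row 2: (13/3)/(1/3) = 13; row 3: (43/3)/(4/3) = 43/4. Minimum is 25/7 at row 1 (u1 leaves); pivot element 14/3.
Divide row 1 by 14/3; eliminate column x_2 from the other rows.
Z-row update in column u2: 1 − (-1)·(-1/14) = 13/14.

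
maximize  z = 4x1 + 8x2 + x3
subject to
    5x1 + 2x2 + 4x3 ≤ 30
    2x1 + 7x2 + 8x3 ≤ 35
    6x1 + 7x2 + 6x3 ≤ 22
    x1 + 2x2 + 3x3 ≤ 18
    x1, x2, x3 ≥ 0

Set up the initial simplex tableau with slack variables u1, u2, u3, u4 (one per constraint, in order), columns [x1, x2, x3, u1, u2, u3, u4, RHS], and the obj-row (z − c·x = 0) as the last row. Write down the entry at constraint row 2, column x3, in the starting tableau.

8

Constraint 2 has coefficient 8 on x3.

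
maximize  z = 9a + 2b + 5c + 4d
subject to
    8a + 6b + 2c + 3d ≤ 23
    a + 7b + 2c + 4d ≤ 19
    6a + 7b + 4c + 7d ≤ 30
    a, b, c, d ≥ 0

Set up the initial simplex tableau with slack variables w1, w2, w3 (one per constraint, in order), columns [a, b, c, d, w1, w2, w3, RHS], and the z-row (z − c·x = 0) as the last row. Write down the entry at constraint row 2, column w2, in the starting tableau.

Slack w2 belongs to constraint 2; its column is the unit vector e_2, so the entry in row 2 is 1.

1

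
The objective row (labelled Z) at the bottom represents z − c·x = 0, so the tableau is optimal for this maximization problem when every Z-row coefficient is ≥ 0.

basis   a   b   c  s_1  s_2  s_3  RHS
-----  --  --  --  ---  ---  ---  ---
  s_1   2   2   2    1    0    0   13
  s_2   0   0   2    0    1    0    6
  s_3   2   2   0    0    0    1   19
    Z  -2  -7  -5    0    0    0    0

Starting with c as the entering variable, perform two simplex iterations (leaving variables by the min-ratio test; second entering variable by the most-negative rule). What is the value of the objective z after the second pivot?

79/2

Ratio test on column c — row 1: 13/2 = 13/2; row 2: 6/2 = 3; row 3: entry 0 ≤ 0. Minimum is 3 at row 2 (s_2 leaves); pivot element 2.
Pivot on row 2; the Z-row RHS becomes 0 − (-5)·3 = 15.
Next entering variable (most negative Z-row entry -7): b.
Ratio test on column b — row 1: 7/2 = 7/2; row 2: entry 0 ≤ 0; row 3: 19/2 = 19/2. Minimum is 7/2 at row 1 (s_1 leaves); pivot element 2.
After the second pivot the Z-row RHS is 15 − (-7)·(7/2) = 79/2.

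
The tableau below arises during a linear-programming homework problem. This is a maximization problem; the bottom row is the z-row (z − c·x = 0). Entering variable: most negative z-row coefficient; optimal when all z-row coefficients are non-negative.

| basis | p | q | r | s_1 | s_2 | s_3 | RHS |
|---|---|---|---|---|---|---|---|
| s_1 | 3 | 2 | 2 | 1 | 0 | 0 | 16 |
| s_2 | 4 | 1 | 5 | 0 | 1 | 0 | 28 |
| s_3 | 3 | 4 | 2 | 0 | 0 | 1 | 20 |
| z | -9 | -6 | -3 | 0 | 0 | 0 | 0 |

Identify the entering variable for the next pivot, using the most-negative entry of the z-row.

Negative z-row entries: p: -9, q: -6, r: -3.
The most negative is -9 in column p, so p enters.

p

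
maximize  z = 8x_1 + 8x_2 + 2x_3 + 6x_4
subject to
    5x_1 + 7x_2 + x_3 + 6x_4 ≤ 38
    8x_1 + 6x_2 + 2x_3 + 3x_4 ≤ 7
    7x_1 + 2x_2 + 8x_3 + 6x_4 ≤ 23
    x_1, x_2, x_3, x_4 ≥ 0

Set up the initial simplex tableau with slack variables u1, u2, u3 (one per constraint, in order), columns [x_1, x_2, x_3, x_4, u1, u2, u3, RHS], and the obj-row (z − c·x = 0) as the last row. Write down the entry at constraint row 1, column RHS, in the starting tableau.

38

The RHS of constraint 1 is b_1 = 38.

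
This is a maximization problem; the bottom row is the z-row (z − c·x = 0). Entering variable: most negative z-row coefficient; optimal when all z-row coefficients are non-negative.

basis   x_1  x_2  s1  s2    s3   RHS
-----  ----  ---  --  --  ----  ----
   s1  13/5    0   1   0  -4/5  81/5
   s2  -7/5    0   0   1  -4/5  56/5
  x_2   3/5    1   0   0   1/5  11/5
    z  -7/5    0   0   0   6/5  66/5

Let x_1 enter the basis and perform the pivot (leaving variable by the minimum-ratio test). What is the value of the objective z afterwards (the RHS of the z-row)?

55/3

Ratio test on column x_1 — row 1: (81/5)/(13/5) = 81/13; row 2: entry -7/5 ≤ 0; row 3: (11/5)/(3/5) = 11/3. Minimum is 11/3 at row 3 (x_2 leaves); pivot element 3/5.
Pivot on row 3; the z-row RHS becomes 66/5 − (-7/5)·(11/3) = 55/3.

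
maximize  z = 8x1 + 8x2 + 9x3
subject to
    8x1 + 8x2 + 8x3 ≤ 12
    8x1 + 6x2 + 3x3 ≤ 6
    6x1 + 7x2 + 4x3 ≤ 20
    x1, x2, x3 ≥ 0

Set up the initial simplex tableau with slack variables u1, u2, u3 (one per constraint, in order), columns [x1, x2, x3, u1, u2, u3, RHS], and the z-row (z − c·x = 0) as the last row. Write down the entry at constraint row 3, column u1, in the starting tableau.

0

Slack u1 belongs to constraint 1; its column is the unit vector e_1, so the entry in row 3 is 0.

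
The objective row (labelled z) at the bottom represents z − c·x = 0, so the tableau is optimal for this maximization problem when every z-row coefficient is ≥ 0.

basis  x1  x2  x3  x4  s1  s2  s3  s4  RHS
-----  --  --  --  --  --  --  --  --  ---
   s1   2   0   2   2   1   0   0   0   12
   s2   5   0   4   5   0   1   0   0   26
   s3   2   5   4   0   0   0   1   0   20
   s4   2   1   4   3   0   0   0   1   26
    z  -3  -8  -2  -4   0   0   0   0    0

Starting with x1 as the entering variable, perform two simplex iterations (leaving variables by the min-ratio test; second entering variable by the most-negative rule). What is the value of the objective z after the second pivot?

Ratio test on column x1 — row 1: 12/2 = 6; row 2: 26/5 = 26/5; row 3: 20/2 = 10; row 4: 26/2 = 13. Minimum is 26/5 at row 2 (s2 leaves); pivot element 5.
Pivot on row 2; the z-row RHS becomes 0 − (-3)·(26/5) = 78/5.
Next entering variable (most negative z-row entry -8): x2.
Ratio test on column x2 — row 1: entry 0 ≤ 0; row 2: entry 0 ≤ 0; row 3: (48/5)/5 = 48/25; row 4: (78/5)/1 = 78/5. Minimum is 48/25 at row 3 (s3 leaves); pivot element 5.
After the second pivot the z-row RHS is 78/5 − (-8)·(48/25) = 774/25.

774/25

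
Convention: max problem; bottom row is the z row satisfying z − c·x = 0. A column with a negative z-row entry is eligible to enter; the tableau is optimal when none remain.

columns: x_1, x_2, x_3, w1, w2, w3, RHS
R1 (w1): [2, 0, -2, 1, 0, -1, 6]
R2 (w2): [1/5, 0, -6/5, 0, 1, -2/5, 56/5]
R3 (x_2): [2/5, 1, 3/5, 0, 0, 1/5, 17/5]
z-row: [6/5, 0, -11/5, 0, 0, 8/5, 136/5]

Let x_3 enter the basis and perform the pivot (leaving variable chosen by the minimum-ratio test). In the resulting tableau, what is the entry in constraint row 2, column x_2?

Ratio test on column x_3 — row 1: entry -2 ≤ 0; row 2: entry -6/5 ≤ 0; row 3: (17/5)/(3/5) = 17/3. Minimum is 17/3 at row 3 (x_2 leaves); pivot element 3/5.
Divide row 3 by 3/5; eliminate column x_3 from the other rows.
Row 2 update in column x_2: 0 − (-6/5)·(5/3) = 2.

2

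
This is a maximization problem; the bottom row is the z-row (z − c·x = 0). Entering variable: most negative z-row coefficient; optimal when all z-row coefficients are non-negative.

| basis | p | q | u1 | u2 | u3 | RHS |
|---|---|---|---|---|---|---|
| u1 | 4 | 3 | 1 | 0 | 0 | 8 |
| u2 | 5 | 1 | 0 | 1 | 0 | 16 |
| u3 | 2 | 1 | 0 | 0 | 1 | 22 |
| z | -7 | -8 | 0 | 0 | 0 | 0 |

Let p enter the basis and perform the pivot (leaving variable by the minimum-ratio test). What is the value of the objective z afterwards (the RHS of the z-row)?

14

Ratio test on column p — row 1: 8/4 = 2; row 2: 16/5 = 16/5; row 3: 22/2 = 11. Minimum is 2 at row 1 (u1 leaves); pivot element 4.
Pivot on row 1; the z-row RHS becomes 0 − (-7)·2 = 14.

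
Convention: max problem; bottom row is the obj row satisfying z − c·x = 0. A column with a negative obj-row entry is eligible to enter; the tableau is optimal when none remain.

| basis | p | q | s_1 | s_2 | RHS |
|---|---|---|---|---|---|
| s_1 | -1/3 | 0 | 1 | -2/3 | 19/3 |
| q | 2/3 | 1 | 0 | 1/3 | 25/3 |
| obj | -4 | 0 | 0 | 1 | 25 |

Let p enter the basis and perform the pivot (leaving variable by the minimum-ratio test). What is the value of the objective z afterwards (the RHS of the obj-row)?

75

Ratio test on column p — row 1: entry -1/3 ≤ 0; row 2: (25/3)/(2/3) = 25/2. Minimum is 25/2 at row 2 (q leaves); pivot element 2/3.
Pivot on row 2; the obj-row RHS becomes 25 − (-4)·(25/2) = 75.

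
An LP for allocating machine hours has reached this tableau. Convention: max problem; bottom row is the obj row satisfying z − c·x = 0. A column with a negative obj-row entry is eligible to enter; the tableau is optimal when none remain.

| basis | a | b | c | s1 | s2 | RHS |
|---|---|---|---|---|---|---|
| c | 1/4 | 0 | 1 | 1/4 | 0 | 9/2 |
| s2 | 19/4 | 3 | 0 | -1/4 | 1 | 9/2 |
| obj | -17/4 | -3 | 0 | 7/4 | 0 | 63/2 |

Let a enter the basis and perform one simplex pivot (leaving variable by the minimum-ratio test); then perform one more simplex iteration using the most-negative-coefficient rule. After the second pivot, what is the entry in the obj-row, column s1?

3/2

Ratio test on column a — row 1: (9/2)/(1/4) = 18; row 2: (9/2)/(19/4) = 18/19. Minimum is 18/19 at row 2 (s2 leaves); pivot element 19/4.
Divide row 2 by 19/4; eliminate column a from the other rows.
Second iteration: most negative obj-row entry is -6/19 in column b, so b enters.
Ratio test on column b — row 1: entry -3/19 ≤ 0; row 2: (18/19)/(12/19) = 3/2. Minimum is 3/2 at row 2 (a leaves); pivot element 12/19.
Divide row 2 by 12/19; eliminate column b from the other rows.
After both pivots, the entry at the obj-row, column s1 is 3/2.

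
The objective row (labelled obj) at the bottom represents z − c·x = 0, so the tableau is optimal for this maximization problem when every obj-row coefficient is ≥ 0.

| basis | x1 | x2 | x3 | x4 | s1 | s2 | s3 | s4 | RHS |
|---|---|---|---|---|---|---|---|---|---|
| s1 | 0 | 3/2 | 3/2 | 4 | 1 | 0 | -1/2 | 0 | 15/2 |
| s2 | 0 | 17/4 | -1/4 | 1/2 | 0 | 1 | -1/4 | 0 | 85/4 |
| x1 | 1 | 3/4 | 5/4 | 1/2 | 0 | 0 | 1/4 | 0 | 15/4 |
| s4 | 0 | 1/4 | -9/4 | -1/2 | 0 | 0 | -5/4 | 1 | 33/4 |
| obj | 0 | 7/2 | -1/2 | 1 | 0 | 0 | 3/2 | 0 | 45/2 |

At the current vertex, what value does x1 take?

15/4

x1 is basic (row 3); its value is the RHS of that row, 15/4.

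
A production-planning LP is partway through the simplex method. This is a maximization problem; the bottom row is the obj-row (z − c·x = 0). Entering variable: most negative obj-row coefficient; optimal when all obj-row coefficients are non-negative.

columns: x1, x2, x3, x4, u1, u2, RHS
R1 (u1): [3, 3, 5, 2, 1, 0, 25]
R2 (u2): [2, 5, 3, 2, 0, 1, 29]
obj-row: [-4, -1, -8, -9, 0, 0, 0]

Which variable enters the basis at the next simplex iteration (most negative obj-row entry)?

x4

Negative obj-row entries: x1: -4, x2: -1, x3: -8, x4: -9.
The most negative is -9 in column x4, so x4 enters.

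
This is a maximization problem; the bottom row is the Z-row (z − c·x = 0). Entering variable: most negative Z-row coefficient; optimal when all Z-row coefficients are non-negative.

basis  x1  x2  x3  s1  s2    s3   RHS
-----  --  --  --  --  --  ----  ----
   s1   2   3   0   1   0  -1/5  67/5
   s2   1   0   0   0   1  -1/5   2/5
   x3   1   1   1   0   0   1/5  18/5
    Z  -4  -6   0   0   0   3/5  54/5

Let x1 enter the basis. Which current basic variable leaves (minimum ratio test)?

s2

Column x1 entries and ratios — s1: (67/5)/2 = 67/10; s2: (2/5)/1 = 2/5; x3: (18/5)/1 = 18/5.
Smallest ratio is 2/5 in the row of s2, so s2 leaves.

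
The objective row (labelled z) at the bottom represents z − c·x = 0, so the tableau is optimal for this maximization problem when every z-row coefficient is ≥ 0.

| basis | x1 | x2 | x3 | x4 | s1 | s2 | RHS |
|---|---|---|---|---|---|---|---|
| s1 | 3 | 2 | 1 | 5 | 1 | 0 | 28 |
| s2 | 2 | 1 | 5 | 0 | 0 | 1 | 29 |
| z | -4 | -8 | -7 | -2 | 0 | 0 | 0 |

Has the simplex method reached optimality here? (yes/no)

no

The z-row has a negative entry -8 in column x2, so it is not optimal.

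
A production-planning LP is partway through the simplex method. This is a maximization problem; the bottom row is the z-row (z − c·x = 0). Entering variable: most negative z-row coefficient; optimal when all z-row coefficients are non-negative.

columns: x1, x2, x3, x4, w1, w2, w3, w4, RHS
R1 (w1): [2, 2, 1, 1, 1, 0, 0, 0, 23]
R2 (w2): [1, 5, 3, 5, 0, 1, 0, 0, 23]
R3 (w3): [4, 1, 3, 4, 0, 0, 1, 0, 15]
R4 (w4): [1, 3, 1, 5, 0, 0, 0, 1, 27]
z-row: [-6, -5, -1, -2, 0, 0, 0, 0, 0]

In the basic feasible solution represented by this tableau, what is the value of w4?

27

w4 is basic (row 4); its value is the RHS of that row, 27.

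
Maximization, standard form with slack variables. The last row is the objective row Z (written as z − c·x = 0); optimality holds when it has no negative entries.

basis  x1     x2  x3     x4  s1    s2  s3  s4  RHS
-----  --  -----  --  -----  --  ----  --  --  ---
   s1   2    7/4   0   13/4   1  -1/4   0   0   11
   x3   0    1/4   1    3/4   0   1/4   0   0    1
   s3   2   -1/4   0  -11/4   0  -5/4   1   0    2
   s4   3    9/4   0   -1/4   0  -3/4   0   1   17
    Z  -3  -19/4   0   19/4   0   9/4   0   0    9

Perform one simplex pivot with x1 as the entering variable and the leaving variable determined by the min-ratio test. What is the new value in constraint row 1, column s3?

-1

Ratio test on column x1 — row 1: 11/2 = 11/2; row 2: entry 0 ≤ 0; row 3: 2/2 = 1; row 4: 17/3 = 17/3. Minimum is 1 at row 3 (s3 leaves); pivot element 2.
Divide row 3 by 2; eliminate column x1 from the other rows.
Row 1 update in column s3: 0 − 2·(1/2) = -1.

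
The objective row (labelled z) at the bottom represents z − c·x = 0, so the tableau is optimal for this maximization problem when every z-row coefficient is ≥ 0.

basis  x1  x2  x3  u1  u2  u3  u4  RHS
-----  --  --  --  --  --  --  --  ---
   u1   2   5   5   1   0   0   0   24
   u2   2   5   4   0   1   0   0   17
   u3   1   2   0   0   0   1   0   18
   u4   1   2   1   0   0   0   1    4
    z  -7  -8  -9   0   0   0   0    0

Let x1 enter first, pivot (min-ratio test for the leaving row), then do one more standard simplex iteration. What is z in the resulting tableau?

Ratio test on column x1 — row 1: 24/2 = 12; row 2: 17/2 = 17/2; row 3: 18/1 = 18; row 4: 4/1 = 4. Minimum is 4 at row 4 (u4 leaves); pivot element 1.
Pivot on row 4; the z-row RHS becomes 0 − (-7)·4 = 28.
Next entering variable (most negative z-row entry -2): x3.
Ratio test on column x3 — row 1: 16/3 = 16/3; row 2: 9/2 = 9/2; row 3: entry -1 ≤ 0; row 4: 4/1 = 4. Minimum is 4 at row 4 (x1 leaves); pivot element 1.
After the second pivot the z-row RHS is 28 − (-2)·4 = 36.

36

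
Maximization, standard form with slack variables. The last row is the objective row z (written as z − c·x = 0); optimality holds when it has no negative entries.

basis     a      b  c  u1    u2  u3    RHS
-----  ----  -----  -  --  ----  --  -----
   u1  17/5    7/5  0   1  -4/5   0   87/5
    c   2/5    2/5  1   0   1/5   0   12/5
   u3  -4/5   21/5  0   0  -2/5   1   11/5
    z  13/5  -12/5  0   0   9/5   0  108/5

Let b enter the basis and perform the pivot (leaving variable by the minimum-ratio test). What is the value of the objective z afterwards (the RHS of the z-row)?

Ratio test on column b — row 1: (87/5)/(7/5) = 87/7; row 2: (12/5)/(2/5) = 6; row 3: (11/5)/(21/5) = 11/21. Minimum is 11/21 at row 3 (u3 leaves); pivot element 21/5.
Pivot on row 3; the z-row RHS becomes 108/5 − (-12/5)·(11/21) = 160/7.

160/7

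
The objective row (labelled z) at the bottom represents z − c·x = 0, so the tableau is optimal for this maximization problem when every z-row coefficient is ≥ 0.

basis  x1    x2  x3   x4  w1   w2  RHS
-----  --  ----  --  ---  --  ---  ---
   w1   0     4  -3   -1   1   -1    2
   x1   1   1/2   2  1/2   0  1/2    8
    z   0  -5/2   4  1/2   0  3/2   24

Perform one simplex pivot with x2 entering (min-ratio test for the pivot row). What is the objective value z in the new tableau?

101/4

Ratio test on column x2 — row 1: 2/4 = 1/2; row 2: 8/(1/2) = 16. Minimum is 1/2 at row 1 (w1 leaves); pivot element 4.
Pivot on row 1; the z-row RHS becomes 24 − (-5/2)·(1/2) = 101/4.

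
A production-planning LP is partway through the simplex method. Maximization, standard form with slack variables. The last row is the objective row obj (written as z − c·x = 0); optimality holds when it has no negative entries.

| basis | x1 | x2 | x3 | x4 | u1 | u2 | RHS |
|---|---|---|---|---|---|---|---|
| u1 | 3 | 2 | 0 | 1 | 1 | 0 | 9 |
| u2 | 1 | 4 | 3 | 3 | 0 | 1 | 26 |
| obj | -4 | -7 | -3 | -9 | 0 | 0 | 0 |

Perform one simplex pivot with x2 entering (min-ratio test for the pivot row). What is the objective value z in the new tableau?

63/2

Ratio test on column x2 — row 1: 9/2 = 9/2; row 2: 26/4 = 13/2. Minimum is 9/2 at row 1 (u1 leaves); pivot element 2.
Pivot on row 1; the obj-row RHS becomes 0 − (-7)·(9/2) = 63/2.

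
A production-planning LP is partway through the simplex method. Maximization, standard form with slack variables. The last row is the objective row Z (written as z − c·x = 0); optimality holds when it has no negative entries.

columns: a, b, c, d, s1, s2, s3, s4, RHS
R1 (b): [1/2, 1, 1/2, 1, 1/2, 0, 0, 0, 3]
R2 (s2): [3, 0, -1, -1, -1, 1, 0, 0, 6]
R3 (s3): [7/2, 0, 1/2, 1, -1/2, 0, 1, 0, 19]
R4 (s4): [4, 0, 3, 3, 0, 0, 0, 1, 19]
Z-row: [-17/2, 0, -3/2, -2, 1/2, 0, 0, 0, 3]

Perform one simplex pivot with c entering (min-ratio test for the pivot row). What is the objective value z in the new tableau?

Ratio test on column c — row 1: 3/(1/2) = 6; row 2: entry -1 ≤ 0; row 3: 19/(1/2) = 38; row 4: 19/3 = 19/3. Minimum is 6 at row 1 (b leaves); pivot element 1/2.
Pivot on row 1; the Z-row RHS becomes 3 − (-3/2)·6 = 12.

12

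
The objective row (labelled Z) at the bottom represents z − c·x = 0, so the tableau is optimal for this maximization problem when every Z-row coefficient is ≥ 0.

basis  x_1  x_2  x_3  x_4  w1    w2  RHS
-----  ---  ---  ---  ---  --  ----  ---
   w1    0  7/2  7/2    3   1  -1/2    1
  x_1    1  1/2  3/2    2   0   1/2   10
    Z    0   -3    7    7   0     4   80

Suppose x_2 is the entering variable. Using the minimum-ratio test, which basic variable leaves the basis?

w1

Column x_2 entries and ratios — w1: 1/(7/2) = 2/7; x_1: 10/(1/2) = 20.
Smallest ratio is 2/7 in the row of w1, so w1 leaves.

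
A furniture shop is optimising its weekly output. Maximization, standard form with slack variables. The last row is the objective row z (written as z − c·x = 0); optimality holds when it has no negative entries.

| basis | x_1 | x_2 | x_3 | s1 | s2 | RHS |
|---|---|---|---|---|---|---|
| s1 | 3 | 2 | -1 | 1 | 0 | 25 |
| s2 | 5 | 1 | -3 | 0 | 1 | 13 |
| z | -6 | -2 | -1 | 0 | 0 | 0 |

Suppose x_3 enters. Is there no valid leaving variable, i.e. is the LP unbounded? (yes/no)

yes

Every constraint-row entry in column x_3 is ≤ 0, so increasing x_3 is unbounded.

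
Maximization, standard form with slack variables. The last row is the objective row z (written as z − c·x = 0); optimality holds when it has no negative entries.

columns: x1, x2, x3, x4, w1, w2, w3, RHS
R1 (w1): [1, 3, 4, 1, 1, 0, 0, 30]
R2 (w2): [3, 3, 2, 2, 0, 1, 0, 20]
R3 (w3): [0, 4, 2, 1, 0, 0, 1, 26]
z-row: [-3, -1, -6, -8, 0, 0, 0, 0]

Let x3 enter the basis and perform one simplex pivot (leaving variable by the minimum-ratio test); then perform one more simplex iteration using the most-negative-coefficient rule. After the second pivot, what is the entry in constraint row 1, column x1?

Ratio test on column x3 — row 1: 30/4 = 15/2; row 2: 20/2 = 10; row 3: 26/2 = 13. Minimum is 15/2 at row 1 (w1 leaves); pivot element 4.
Divide row 1 by 4; eliminate column x3 from the other rows.
Second iteration: most negative z-row entry is -13/2 in column x4, so x4 enters.
Ratio test on column x4 — row 1: (15/2)/(1/4) = 30; row 2: 5/(3/2) = 10/3; row 3: 11/(1/2) = 22. Minimum is 10/3 at row 2 (w2 leaves); pivot element 3/2.
Divide row 2 by 3/2; eliminate column x4 from the other rows.
After both pivots, the entry at constraint row 1, column x1 is -1/6.

-1/6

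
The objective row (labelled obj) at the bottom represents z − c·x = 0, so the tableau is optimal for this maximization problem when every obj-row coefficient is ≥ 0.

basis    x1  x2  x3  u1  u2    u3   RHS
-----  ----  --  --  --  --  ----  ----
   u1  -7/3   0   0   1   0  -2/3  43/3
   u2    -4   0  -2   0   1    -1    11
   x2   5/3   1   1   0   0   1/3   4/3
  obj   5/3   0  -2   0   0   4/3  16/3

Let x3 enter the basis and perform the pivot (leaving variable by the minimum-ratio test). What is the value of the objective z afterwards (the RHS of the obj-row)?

Ratio test on column x3 — row 1: entry 0 ≤ 0; row 2: entry -2 ≤ 0; row 3: (4/3)/1 = 4/3. Minimum is 4/3 at row 3 (x2 leaves); pivot element 1.
Pivot on row 3; the obj-row RHS becomes 16/3 − (-2)·(4/3) = 8.

8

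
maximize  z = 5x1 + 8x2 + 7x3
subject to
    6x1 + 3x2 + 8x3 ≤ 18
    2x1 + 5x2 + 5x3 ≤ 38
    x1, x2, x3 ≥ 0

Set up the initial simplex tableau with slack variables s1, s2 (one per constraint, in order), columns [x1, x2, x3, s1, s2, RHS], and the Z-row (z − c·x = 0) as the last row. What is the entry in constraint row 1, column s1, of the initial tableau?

Slack s1 belongs to constraint 1; its column is the unit vector e_1, so the entry in row 1 is 1.

1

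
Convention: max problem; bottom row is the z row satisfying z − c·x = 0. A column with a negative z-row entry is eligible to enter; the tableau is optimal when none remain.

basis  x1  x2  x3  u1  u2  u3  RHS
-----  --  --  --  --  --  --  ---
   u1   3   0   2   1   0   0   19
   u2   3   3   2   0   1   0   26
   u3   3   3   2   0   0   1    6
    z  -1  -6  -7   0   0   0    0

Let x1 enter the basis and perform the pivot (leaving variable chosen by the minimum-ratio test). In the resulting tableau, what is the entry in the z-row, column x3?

Ratio test on column x1 — row 1: 19/3 = 19/3; row 2: 26/3 = 26/3; row 3: 6/3 = 2. Minimum is 2 at row 3 (u3 leaves); pivot element 3.
Divide row 3 by 3; eliminate column x1 from the other rows.
z-row update in column x3: -7 − (-1)·(2/3) = -19/3.

-19/3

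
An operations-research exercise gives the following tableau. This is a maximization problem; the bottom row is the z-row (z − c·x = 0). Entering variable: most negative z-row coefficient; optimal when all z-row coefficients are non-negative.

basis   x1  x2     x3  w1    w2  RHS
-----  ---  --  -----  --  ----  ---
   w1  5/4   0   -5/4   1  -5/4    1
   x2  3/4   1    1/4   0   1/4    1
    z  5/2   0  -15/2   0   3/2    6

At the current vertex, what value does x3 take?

0

x3 is not in the basis, so in the current basic feasible solution x3 = 0.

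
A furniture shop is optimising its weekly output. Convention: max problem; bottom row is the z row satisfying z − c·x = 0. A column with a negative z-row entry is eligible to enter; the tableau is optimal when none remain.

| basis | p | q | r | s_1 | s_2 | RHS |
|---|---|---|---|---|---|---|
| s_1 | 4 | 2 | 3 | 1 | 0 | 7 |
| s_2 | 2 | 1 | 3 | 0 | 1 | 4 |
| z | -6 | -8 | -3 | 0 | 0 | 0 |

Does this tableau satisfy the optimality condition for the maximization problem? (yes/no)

no

The z-row has a negative entry -8 in column q, so it is not optimal.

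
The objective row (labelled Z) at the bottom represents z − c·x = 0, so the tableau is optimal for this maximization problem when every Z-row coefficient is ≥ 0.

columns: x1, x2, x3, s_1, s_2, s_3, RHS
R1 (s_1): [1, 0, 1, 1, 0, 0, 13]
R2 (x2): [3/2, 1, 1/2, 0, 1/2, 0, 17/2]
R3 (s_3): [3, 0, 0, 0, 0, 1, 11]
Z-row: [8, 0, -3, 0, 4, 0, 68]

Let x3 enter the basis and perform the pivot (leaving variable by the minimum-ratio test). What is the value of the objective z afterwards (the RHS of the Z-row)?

107

Ratio test on column x3 — row 1: 13/1 = 13; row 2: (17/2)/(1/2) = 17; row 3: entry 0 ≤ 0. Minimum is 13 at row 1 (s_1 leaves); pivot element 1.
Pivot on row 1; the Z-row RHS becomes 68 − (-3)·13 = 107.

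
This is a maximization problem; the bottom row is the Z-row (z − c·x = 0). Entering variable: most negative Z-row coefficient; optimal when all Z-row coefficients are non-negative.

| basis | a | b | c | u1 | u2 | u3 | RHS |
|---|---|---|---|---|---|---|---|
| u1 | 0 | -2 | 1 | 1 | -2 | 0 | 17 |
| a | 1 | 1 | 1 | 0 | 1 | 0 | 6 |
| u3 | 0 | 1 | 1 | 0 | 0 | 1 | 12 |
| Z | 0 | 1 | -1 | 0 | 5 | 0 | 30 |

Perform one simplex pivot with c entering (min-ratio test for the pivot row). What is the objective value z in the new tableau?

Ratio test on column c — row 1: 17/1 = 17; row 2: 6/1 = 6; row 3: 12/1 = 12. Minimum is 6 at row 2 (a leaves); pivot element 1.
Pivot on row 2; the Z-row RHS becomes 30 − (-1)·6 = 36.

36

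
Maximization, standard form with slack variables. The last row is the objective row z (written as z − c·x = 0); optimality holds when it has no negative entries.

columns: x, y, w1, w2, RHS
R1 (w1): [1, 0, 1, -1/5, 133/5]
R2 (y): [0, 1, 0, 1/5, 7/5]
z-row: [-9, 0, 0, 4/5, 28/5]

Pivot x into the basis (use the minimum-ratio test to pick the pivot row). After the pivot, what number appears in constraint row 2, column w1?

Ratio test on column x — row 1: (133/5)/1 = 133/5; row 2: entry 0 ≤ 0. Minimum is 133/5 at row 1 (w1 leaves); pivot element 1.
Divide row 1 by 1; eliminate column x from the other rows.
Row 2 update in column w1: 0 − 0·1 = 0.

0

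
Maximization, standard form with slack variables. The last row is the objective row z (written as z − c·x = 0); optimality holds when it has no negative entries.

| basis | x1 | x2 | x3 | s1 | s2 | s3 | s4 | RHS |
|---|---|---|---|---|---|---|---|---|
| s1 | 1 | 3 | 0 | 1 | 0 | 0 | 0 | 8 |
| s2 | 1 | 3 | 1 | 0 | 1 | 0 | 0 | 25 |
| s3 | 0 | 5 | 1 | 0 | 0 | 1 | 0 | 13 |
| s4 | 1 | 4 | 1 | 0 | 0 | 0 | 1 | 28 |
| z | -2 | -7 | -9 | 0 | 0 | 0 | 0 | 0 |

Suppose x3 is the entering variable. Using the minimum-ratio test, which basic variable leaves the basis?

s3

Column x3 entries and ratios — s1: 0 ≤ 0, skip; s2: 25/1 = 25; s3: 13/1 = 13; s4: 28/1 = 28.
Smallest ratio is 13 in the row of s3, so s3 leaves.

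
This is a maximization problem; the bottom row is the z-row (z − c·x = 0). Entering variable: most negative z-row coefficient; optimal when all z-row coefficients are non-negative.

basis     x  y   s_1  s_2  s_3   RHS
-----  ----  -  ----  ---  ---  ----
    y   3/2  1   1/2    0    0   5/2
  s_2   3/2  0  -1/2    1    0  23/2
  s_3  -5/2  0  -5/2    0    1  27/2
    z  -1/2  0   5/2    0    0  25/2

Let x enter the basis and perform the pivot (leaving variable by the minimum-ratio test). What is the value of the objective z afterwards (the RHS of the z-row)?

Ratio test on column x — row 1: (5/2)/(3/2) = 5/3; row 2: (23/2)/(3/2) = 23/3; row 3: entry -5/2 ≤ 0. Minimum is 5/3 at row 1 (y leaves); pivot element 3/2.
Pivot on row 1; the z-row RHS becomes 25/2 − (-1/2)·(5/3) = 40/3.

40/3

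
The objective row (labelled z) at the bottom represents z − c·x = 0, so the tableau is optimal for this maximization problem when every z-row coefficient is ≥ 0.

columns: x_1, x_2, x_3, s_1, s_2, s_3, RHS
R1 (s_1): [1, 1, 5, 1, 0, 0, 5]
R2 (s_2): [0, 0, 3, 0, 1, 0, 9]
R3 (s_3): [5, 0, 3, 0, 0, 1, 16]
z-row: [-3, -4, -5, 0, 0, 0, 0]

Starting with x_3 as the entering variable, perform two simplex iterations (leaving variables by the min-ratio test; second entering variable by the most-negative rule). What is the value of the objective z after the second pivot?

Ratio test on column x_3 — row 1: 5/5 = 1; row 2: 9/3 = 3; row 3: 16/3 = 16/3. Minimum is 1 at row 1 (s_1 leaves); pivot element 5.
Pivot on row 1; the z-row RHS becomes 0 − (-5)·1 = 5.
Next entering variable (most negative z-row entry -3): x_2.
Ratio test on column x_2 — row 1: 1/(1/5) = 5; row 2: entry -3/5 ≤ 0; row 3: entry -3/5 ≤ 0. Minimum is 5 at row 1 (x_3 leaves); pivot element 1/5.
After the second pivot the z-row RHS is 5 − (-3)·5 = 20.

20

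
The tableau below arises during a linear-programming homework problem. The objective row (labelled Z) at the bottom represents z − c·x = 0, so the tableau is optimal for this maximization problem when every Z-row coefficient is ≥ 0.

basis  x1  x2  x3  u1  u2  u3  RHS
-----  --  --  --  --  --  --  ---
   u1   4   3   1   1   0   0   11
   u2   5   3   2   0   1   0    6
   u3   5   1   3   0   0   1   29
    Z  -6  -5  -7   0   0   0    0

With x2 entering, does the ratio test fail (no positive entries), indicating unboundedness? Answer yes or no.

Column x2 has positive entries in row(s) 1, 2, 3, so the ratio test bounds it — not unbounded.

no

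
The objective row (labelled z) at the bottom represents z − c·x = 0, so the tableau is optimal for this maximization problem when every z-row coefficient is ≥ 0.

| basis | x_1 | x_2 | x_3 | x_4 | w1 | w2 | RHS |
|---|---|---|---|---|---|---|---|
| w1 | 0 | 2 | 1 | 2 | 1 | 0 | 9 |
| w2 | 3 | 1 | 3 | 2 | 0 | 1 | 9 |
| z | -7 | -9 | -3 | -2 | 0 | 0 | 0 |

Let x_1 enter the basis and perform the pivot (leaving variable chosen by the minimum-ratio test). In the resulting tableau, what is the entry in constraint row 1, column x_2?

2

Ratio test on column x_1 — row 1: entry 0 ≤ 0; row 2: 9/3 = 3. Minimum is 3 at row 2 (w2 leaves); pivot element 3.
Divide row 2 by 3; eliminate column x_1 from the other rows.
Row 1 update in column x_2: 2 − 0·(1/3) = 2.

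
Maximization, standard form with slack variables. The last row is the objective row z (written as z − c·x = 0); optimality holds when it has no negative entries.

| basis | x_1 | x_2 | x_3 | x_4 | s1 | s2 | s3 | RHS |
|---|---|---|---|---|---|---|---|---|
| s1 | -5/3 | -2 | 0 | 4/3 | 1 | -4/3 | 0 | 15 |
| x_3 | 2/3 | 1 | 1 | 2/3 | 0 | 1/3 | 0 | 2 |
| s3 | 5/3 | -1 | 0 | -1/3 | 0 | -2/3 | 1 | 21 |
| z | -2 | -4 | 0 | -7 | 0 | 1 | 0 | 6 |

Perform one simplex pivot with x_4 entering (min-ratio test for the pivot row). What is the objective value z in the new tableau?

Ratio test on column x_4 — row 1: 15/(4/3) = 45/4; row 2: 2/(2/3) = 3; row 3: entry -1/3 ≤ 0. Minimum is 3 at row 2 (x_3 leaves); pivot element 2/3.
Pivot on row 2; the z-row RHS becomes 6 − (-7)·3 = 27.

27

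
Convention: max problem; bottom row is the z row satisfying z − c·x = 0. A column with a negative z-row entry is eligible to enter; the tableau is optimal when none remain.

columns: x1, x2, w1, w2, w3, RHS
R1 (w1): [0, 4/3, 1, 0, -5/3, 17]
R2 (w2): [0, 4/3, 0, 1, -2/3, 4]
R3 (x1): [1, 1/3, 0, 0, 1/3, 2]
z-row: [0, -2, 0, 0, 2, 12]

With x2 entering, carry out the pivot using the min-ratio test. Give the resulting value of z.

Ratio test on column x2 — row 1: 17/(4/3) = 51/4; row 2: 4/(4/3) = 3; row 3: 2/(1/3) = 6. Minimum is 3 at row 2 (w2 leaves); pivot element 4/3.
Pivot on row 2; the z-row RHS becomes 12 − (-2)·3 = 18.

18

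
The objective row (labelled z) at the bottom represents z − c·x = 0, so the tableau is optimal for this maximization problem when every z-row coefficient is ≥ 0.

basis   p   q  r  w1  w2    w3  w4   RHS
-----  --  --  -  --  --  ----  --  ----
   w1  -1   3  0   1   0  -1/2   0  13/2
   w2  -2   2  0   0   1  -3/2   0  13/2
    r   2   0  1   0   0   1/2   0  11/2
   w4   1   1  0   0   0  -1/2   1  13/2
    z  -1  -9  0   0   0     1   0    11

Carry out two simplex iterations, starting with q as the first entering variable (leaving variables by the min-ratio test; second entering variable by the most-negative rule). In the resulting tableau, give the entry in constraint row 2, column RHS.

Ratio test on column q — row 1: (13/2)/3 = 13/6; row 2: (13/2)/2 = 13/4; row 3: entry 0 ≤ 0; row 4: (13/2)/1 = 13/2. Minimum is 13/6 at row 1 (w1 leaves); pivot element 3.
Divide row 1 by 3; eliminate column q from the other rows.
Second iteration: most negative z-row entry is -4 in column p, so p enters.
Ratio test on column p — row 1: entry -1/3 ≤ 0; row 2: entry -4/3 ≤ 0; row 3: (11/2)/2 = 11/4; row 4: (13/3)/(4/3) = 13/4. Minimum is 11/4 at row 3 (r leaves); pivot element 2.
Divide row 3 by 2; eliminate column p from the other rows.
After both pivots, the entry at constraint row 2, column RHS is 35/6.

35/6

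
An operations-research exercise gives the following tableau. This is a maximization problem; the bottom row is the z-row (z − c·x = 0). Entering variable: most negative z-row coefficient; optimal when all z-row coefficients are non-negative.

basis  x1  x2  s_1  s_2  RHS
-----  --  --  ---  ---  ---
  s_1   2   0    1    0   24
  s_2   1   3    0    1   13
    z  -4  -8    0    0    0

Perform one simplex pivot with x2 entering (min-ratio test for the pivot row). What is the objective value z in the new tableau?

Ratio test on column x2 — row 1: entry 0 ≤ 0; row 2: 13/3 = 13/3. Minimum is 13/3 at row 2 (s_2 leaves); pivot element 3.
Pivot on row 2; the z-row RHS becomes 0 − (-8)·(13/3) = 104/3.

104/3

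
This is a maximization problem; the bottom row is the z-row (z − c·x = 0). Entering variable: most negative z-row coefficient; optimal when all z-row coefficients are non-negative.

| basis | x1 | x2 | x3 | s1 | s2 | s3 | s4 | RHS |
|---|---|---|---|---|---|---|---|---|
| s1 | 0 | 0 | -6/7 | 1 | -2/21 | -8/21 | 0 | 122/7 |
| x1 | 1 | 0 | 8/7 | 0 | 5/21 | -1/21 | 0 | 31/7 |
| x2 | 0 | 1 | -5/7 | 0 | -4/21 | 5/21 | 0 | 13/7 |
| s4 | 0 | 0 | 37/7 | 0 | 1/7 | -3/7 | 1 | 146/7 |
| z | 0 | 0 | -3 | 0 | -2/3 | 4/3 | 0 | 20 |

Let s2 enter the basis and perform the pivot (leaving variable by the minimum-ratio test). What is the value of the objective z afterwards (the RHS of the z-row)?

Ratio test on column s2 — row 1: entry -2/21 ≤ 0; row 2: (31/7)/(5/21) = 93/5; row 3: entry -4/21 ≤ 0; row 4: (146/7)/(1/7) = 146. Minimum is 93/5 at row 2 (x1 leaves); pivot element 5/21.
Pivot on row 2; the z-row RHS becomes 20 − (-2/3)·(93/5) = 162/5.

162/5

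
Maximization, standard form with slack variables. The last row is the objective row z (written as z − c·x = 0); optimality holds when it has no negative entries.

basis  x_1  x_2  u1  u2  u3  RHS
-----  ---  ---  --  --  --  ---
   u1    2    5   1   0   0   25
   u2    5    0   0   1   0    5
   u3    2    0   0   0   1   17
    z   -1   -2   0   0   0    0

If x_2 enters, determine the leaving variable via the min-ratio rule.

Column x_2 entries and ratios — u1: 25/5 = 5; u2: 0 ≤ 0, skip; u3: 0 ≤ 0, skip.
Smallest ratio is 5 in the row of u1, so u1 leaves.

u1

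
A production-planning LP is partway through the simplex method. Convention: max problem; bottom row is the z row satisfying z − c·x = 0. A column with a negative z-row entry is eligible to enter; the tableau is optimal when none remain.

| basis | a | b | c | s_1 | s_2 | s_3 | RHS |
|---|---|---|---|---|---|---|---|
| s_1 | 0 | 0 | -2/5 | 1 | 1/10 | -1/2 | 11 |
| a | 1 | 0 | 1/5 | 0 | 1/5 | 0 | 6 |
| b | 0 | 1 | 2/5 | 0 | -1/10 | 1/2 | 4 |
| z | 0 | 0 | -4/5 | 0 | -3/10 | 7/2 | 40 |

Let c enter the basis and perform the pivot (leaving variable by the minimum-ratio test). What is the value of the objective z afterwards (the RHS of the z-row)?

48

Ratio test on column c — row 1: entry -2/5 ≤ 0; row 2: 6/(1/5) = 30; row 3: 4/(2/5) = 10. Minimum is 10 at row 3 (b leaves); pivot element 2/5.
Pivot on row 3; the z-row RHS becomes 40 − (-4/5)·10 = 48.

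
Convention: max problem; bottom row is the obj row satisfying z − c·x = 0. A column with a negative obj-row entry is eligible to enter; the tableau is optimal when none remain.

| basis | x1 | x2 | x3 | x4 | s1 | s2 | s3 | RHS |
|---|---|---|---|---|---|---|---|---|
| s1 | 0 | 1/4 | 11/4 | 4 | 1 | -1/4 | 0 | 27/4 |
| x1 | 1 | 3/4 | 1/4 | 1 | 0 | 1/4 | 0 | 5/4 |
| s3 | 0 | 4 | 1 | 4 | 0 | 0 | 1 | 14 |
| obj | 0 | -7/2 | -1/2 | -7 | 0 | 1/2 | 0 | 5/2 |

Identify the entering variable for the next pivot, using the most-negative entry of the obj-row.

x4

Negative obj-row entries: x2: -7/2, x3: -1/2, x4: -7.
The most negative is -7 in column x4, so x4 enters.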